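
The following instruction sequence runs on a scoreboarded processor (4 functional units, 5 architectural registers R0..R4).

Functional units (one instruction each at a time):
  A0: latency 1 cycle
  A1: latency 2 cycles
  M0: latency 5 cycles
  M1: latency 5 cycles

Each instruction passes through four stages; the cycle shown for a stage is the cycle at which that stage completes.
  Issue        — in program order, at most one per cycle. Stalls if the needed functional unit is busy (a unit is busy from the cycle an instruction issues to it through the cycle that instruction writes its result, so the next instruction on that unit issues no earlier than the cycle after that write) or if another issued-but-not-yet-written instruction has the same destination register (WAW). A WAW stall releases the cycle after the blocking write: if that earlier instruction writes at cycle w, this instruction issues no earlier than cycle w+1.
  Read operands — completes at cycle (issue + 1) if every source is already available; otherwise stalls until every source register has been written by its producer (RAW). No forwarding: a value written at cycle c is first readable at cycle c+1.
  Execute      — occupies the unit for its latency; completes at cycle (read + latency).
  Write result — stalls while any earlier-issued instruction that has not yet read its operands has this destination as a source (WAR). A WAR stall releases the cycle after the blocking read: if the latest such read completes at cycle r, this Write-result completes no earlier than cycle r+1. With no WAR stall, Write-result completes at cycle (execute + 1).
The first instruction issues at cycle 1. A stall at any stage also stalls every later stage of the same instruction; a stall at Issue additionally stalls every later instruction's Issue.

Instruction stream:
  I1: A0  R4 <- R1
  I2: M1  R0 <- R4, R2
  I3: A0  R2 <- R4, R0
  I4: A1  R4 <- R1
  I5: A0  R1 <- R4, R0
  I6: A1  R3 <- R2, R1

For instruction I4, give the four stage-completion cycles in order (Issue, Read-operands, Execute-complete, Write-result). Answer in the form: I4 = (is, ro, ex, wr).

I4 = (6, 7, 9, 13)

[1] I1 issues→A0
[2] I1 reads · I2 issues→M1
[3] I1 exec-done
[4] I1 writes R4
[5] I2 reads · I3 issues→A0
[6] I4 issues→A1
[7] I4 reads
[9] I4 exec-done
[10] I2 exec-done
[11] I2 writes R0
[12] I3 reads
[13] I3 exec-done · I4 writes R4
[14] I3 writes R2
[15] I5 issues→A0
[16] I5 reads · I6 issues→A1
[17] I5 exec-done
[18] I5 writes R1
[19] I6 reads
[21] I6 exec-done
[22] I6 writes R3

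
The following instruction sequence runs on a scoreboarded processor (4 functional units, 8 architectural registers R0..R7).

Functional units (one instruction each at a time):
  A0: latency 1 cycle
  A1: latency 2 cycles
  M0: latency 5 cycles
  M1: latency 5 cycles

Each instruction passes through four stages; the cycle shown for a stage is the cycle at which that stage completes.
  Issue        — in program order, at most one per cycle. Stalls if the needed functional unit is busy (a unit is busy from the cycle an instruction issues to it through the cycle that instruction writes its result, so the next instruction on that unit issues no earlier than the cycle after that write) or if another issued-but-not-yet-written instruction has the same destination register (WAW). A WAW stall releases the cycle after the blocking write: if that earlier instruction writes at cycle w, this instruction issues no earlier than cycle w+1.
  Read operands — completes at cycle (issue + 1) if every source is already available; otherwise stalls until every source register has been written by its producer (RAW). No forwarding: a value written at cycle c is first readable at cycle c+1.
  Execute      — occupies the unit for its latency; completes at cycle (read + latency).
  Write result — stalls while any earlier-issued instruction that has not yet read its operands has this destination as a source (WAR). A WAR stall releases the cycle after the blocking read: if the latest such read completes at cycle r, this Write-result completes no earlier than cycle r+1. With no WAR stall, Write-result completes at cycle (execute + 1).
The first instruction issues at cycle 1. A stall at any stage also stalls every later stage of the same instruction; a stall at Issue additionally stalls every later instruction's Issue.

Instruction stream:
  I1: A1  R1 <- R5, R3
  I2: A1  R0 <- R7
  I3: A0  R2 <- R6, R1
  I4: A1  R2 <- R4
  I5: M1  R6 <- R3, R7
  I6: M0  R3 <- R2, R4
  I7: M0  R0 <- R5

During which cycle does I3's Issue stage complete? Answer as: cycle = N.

I1  is:1  ro:2  ex:4  wr:5
I2  is:6  ro:7  ex:9  wr:10  — struct: A1 busy until I1 writes@5
I3  is:7  ro:8  ex:9  wr:10
I4  is:11  ro:12  ex:14  wr:15  — WAW R2: wait I3 write@10
I5  is:12  ro:13  ex:18  wr:19
I6  is:13  ro:16  ex:21  wr:22  — RAW R2: wait I4 write@15
I7  is:23  ro:24  ex:29  wr:30  — struct: M0 busy until I6 writes@22

cycle = 7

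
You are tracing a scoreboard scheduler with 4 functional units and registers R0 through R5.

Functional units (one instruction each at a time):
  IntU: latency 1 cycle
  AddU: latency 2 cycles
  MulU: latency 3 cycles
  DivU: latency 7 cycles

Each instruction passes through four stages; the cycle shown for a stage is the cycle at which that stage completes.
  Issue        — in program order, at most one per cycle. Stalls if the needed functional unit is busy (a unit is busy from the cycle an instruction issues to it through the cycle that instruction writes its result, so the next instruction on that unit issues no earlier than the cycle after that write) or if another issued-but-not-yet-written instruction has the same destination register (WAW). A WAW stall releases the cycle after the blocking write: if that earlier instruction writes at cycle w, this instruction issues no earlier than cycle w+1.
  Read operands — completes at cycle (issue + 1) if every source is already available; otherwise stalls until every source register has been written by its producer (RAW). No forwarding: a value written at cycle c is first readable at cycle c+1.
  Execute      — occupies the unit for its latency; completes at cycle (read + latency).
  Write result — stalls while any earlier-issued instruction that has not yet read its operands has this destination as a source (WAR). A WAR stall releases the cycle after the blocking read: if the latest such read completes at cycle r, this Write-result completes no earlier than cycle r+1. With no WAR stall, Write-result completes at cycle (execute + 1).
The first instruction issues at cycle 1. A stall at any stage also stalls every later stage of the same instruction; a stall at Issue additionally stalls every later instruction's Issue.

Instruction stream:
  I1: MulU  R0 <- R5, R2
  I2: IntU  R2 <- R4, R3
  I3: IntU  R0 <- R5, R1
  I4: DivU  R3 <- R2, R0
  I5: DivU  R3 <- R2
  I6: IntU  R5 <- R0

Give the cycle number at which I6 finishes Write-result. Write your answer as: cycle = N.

cycle = 24

t=1  issue I1 (MulU)
t=2  I1 read-ops, issue I2 (IntU)
t=3  I2 read-ops
t=4  I2 finished on IntU
t=5  I1 finished on MulU, I2→R2
t=6  I1→R0
t=7  issue I3 (IntU)
t=8  I3 read-ops, issue I4 (DivU)
t=9  I3 finished on IntU
t=10  I3→R0
t=11  I4 read-ops
t=18  I4 finished on DivU
t=19  I4→R3
t=20  issue I5 (DivU)
t=21  I5 read-ops, issue I6 (IntU)
t=22  I6 read-ops
t=23  I6 finished on IntU
t=24  I6→R5
t=28  I5 finished on DivU
t=29  I5→R3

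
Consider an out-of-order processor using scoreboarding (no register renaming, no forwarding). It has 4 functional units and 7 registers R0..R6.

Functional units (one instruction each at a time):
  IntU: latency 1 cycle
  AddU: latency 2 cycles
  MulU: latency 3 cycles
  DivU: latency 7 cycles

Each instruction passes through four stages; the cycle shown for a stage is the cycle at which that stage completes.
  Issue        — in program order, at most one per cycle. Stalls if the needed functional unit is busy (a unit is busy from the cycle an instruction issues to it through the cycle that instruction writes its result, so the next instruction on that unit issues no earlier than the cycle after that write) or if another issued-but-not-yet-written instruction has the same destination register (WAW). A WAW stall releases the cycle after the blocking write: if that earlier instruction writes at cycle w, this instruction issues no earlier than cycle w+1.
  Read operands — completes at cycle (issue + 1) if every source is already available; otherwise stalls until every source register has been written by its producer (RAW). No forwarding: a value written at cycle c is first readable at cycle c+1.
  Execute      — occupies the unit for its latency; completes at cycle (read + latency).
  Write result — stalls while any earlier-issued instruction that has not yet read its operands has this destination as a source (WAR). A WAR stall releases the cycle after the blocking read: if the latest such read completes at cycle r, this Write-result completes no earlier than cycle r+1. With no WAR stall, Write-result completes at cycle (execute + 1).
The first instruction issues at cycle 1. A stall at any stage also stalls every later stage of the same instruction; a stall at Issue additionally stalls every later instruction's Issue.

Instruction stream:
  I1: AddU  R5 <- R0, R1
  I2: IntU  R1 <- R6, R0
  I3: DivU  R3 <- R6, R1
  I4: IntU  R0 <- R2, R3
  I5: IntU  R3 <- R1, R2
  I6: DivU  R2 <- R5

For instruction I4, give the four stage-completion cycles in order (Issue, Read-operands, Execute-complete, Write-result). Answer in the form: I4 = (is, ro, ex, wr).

I1: IS=1 RO=2 EX=4 WR=5
I2: IS=2 RO=3 EX=4 WR=5
I3: IS=3 RO=6 EX=13 WR=14  [RAW R1: wait I2 write@5]
I4: IS=6 RO=15 EX=16 WR=17  [struct: IntU busy until I2 writes@5; RAW R3: wait I3 write@14]
I5: IS=18 RO=19 EX=20 WR=21  [struct: IntU busy until I4 writes@17]
I6: IS=19 RO=20 EX=27 WR=28

I4 = (6, 15, 16, 17)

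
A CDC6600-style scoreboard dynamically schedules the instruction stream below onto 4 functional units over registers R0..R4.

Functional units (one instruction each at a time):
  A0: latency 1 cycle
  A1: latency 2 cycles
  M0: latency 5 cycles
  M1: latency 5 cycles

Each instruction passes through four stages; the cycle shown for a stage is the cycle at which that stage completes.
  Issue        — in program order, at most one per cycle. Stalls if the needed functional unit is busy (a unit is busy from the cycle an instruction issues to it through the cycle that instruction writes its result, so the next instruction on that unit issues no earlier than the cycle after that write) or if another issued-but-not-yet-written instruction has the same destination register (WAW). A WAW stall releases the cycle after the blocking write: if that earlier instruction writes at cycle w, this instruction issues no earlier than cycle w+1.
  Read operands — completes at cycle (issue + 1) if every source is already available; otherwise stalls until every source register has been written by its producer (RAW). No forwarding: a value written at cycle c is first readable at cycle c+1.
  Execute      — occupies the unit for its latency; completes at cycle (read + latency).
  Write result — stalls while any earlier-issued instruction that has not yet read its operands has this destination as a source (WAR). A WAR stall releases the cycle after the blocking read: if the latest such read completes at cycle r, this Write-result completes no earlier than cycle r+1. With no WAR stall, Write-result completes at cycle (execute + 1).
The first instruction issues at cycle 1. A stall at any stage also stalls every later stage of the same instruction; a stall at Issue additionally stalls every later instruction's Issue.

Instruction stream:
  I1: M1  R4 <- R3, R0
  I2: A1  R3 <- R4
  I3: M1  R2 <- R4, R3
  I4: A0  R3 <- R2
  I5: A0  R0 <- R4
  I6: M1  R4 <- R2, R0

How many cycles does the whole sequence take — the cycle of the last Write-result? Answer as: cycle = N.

cycle = 33

I1: IS=1 RO=2 EX=7 WR=8
I2: IS=2 RO=9 EX=11 WR=12  [RAW R4: wait I1 write@8]
I3: IS=9 RO=13 EX=18 WR=19  [struct: M1 busy until I1 writes@8; RAW R3: wait I2 write@12]
I4: IS=13 RO=20 EX=21 WR=22  [WAW R3: wait I2 write@12; RAW R2: wait I3 write@19]
I5: IS=23 RO=24 EX=25 WR=26  [struct: A0 busy until I4 writes@22]
I6: IS=24 RO=27 EX=32 WR=33  [RAW R0: wait I5 write@26]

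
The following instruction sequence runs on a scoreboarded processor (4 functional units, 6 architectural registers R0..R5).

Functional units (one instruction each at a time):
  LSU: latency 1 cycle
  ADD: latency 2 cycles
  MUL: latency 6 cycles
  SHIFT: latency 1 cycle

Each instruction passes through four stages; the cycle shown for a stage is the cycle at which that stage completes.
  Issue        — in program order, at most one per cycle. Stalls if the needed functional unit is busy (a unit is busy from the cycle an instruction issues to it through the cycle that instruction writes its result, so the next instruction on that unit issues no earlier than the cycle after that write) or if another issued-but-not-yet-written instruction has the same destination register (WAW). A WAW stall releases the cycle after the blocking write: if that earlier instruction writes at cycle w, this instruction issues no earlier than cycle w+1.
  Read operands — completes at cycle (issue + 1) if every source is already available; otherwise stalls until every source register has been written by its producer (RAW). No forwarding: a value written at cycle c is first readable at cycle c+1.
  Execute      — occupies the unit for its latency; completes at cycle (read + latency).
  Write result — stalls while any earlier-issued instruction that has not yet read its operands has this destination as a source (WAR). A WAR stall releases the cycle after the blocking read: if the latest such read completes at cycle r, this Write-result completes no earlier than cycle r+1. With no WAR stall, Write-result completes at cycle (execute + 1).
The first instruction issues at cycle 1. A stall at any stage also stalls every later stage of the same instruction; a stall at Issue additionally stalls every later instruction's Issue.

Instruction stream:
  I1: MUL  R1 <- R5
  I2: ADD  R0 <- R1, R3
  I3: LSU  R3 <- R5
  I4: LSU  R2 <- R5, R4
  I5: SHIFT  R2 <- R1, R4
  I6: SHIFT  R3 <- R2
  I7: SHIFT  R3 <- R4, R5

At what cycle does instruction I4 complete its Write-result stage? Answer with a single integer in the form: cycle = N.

c1: I1 issues→MUL
c2: I1 reads | I2 issues→ADD
c3: I3 issues→LSU
c4: I3 reads
c5: I3 exec-done
c8: I1 exec-done
c9: I1 writes R1
c10: I2 reads
c11: I3 writes R3
c12: I2 exec-done | I4 issues→LSU
c13: I2 writes R0 | I4 reads
c14: I4 exec-done
c15: I4 writes R2
c16: I5 issues→SHIFT
c17: I5 reads
c18: I5 exec-done
c19: I5 writes R2
c20: I6 issues→SHIFT
c21: I6 reads
c22: I6 exec-done
c23: I6 writes R3
c24: I7 issues→SHIFT
c25: I7 reads
c26: I7 exec-done
c27: I7 writes R3

cycle = 15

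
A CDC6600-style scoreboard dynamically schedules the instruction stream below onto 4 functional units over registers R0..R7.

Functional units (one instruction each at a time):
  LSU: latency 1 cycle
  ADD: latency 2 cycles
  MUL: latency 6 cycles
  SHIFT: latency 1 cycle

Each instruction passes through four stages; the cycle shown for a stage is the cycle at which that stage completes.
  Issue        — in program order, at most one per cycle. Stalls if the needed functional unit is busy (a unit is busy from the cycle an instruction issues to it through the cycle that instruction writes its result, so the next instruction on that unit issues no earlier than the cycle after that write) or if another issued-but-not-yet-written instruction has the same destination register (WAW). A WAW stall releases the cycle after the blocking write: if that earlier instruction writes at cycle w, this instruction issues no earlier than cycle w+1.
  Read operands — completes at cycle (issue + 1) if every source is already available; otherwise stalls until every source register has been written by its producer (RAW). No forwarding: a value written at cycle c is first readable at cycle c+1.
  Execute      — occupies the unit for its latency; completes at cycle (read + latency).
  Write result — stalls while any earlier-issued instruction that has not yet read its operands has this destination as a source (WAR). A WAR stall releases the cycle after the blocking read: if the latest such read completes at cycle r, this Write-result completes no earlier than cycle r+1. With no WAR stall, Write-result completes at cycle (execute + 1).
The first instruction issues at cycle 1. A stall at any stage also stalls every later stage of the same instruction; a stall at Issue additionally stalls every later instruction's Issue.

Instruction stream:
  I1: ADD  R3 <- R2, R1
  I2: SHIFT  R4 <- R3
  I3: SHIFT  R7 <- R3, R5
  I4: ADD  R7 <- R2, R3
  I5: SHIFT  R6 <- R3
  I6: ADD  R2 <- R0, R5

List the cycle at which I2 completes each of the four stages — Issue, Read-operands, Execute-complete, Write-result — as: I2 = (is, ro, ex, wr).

I1 -> (1, 2, 4, 5)
I2 -> (2, 6, 7, 8)  // RAW R3: wait I1 write@5
I3 -> (9, 10, 11, 12)  // struct: SHIFT busy until I2 writes@8
I4 -> (13, 14, 16, 17)  // WAW R7: wait I3 write@12
I5 -> (14, 15, 16, 17)
I6 -> (18, 19, 21, 22)  // struct: ADD busy until I4 writes@17

I2 = (2, 6, 7, 8)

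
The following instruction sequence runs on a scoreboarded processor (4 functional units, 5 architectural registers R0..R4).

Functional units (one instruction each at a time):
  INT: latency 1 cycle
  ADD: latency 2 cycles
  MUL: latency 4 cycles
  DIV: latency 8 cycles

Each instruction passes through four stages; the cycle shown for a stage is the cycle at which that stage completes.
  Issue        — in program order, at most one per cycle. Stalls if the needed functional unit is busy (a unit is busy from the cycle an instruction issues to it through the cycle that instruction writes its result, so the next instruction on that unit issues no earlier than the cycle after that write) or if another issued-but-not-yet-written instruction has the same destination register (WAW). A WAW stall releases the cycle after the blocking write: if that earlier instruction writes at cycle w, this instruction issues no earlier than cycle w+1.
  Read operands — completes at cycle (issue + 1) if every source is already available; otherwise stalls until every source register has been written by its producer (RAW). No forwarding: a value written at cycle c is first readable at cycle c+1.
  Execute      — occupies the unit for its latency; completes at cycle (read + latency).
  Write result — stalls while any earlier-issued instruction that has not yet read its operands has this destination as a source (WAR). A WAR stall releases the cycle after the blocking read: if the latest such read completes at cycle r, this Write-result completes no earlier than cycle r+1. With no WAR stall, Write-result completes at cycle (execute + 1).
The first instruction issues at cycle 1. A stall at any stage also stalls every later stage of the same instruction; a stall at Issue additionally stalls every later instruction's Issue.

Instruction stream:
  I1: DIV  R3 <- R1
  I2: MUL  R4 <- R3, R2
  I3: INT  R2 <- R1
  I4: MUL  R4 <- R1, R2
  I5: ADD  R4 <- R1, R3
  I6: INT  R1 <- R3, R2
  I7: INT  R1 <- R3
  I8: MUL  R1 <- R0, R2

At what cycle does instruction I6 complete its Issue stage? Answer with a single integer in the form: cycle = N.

cycle = 26

I1 -> (1, 2, 10, 11)
I2 -> (2, 12, 16, 17)  // RAW R3: wait I1 write@11
I3 -> (3, 4, 5, 13)  // WAR R2: wait I2 read@12
I4 -> (18, 19, 23, 24)  // struct: MUL busy until I2 writes@17
I5 -> (25, 26, 28, 29)  // WAW R4: wait I4 write@24
I6 -> (26, 27, 28, 29)
I7 -> (30, 31, 32, 33)  // struct: INT busy until I6 writes@29
I8 -> (34, 35, 39, 40)  // WAW R1: wait I7 write@33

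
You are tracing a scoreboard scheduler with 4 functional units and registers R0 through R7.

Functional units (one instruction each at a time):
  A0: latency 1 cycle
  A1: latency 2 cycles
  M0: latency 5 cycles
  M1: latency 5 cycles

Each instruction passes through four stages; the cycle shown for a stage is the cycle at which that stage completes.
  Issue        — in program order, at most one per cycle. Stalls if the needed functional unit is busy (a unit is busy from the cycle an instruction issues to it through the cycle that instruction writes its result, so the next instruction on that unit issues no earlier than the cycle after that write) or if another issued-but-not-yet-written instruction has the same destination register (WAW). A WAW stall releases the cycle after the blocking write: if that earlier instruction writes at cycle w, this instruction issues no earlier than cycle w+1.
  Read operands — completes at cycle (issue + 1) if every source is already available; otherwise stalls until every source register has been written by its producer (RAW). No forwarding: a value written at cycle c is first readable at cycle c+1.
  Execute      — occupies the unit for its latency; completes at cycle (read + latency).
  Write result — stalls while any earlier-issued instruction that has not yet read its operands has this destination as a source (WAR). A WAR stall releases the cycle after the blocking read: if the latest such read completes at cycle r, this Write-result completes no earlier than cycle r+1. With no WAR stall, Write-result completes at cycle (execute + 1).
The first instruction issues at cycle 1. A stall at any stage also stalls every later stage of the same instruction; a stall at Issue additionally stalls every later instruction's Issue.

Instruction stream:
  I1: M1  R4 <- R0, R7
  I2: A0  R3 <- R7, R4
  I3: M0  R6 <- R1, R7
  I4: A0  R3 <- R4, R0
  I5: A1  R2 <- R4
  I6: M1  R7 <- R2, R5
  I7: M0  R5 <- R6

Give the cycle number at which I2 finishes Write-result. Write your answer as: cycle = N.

cycle = 11

c1: I1→M1
c2: I1 RO | I2→A0
c3: I3→M0
c4: I3 RO
c7: I1 EX
c8: I1 WR R4
c9: I2 RO | I3 EX
c10: I2 EX | I3 WR R6
c11: I2 WR R3
c12: I4→A0
c13: I4 RO | I5→A1
c14: I4 EX | I5 RO | I6→M1
c15: I4 WR R3 | I7→M0
c16: I5 EX | I7 RO
c17: I5 WR R2
c18: I6 RO
c21: I7 EX
c22: I7 WR R5
c23: I6 EX
c24: I6 WR R7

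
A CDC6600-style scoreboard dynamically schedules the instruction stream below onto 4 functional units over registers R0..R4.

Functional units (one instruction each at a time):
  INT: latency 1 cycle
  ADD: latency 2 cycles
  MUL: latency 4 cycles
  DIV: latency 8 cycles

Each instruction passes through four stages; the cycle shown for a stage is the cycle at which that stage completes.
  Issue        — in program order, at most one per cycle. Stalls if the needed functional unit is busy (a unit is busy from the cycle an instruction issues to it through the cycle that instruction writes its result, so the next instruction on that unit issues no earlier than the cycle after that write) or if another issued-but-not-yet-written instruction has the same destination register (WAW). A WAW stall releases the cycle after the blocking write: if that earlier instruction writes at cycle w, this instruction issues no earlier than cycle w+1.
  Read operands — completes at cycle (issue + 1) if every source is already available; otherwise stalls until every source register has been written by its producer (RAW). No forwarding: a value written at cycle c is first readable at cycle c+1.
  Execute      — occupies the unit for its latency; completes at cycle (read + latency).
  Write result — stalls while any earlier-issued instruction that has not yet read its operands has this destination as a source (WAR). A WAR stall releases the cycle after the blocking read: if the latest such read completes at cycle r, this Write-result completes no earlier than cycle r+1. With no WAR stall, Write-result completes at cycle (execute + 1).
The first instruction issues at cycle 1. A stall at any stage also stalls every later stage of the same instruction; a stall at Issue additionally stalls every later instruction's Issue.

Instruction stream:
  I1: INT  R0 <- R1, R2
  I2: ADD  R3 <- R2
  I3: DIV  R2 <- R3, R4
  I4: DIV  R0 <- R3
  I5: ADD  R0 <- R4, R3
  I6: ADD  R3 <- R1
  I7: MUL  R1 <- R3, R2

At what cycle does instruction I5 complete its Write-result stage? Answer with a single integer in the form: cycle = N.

[I1] 1/2/3/4
[I2] 2/3/5/6
[I3] 3/7/15/16  (RAW R3: wait I2 write@6)
[I4] 17/18/26/27  (struct: DIV busy until I3 writes@16)
[I5] 28/29/31/32  (WAW R0: wait I4 write@27)
[I6] 33/34/36/37  (struct: ADD busy until I5 writes@32)
[I7] 34/38/42/43  (RAW R3: wait I6 write@37)

cycle = 32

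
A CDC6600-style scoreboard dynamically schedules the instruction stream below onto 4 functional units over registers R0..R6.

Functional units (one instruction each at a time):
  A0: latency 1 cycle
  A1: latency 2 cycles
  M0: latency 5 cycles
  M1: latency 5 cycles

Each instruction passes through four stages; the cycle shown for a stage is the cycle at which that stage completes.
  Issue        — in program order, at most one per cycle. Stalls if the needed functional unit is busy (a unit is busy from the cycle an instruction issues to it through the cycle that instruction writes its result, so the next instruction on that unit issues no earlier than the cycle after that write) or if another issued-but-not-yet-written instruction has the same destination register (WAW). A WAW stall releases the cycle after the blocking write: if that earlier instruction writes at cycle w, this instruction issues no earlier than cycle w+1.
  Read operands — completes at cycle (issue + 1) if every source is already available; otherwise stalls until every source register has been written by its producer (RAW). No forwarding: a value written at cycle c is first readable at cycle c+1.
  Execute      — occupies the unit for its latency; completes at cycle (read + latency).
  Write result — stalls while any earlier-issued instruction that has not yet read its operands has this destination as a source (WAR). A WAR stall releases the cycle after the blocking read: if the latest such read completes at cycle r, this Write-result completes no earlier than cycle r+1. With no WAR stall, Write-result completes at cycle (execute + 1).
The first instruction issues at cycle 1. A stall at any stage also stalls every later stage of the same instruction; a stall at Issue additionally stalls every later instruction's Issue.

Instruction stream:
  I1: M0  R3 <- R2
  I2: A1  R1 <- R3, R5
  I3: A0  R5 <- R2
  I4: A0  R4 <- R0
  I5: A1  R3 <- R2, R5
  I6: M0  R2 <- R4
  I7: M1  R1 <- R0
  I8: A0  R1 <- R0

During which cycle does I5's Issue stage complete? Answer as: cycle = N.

cycle = 13

  I1 | 1 | 2 | 7 | 8
  I2 | 2 | 9 | 11 | 12   RAW R3: wait I1 write@8
  I3 | 3 | 4 | 5 | 10   WAR R5: wait I2 read@9
  I4 | 11 | 12 | 13 | 14   struct: A0 busy until I3 writes@10
  I5 | 13 | 14 | 16 | 17   struct: A1 busy until I2 writes@12
  I6 | 14 | 15 | 20 | 21
  I7 | 15 | 16 | 21 | 22
  I8 | 23 | 24 | 25 | 26   WAW R1: wait I7 write@22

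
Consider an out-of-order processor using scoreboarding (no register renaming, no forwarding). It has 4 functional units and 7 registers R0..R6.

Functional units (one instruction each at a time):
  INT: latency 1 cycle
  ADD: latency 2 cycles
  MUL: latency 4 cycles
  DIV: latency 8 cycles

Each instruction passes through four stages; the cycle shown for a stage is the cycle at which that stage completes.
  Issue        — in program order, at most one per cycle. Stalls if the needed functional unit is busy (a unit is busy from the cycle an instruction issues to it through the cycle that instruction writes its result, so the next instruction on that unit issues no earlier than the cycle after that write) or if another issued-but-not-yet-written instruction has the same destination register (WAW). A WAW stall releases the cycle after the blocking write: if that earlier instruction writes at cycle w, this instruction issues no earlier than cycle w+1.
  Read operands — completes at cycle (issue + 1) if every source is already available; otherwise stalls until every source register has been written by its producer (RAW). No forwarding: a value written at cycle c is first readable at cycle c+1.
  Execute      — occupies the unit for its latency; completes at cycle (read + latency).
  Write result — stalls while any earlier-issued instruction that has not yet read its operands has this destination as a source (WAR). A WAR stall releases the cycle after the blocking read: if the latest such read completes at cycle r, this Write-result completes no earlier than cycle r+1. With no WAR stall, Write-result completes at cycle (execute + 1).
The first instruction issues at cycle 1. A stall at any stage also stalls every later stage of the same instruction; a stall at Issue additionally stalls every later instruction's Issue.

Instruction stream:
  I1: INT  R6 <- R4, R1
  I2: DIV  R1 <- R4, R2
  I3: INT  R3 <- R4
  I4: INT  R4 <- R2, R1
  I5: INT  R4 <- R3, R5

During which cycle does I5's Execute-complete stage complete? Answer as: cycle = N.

cycle = 18

I1: IS=1 RO=2 EX=3 WR=4
I2: IS=2 RO=3 EX=11 WR=12
I3: IS=5 RO=6 EX=7 WR=8  [struct: INT busy until I1 writes@4]
I4: IS=9 RO=13 EX=14 WR=15  [struct: INT busy until I3 writes@8; RAW R1: wait I2 write@12]
I5: IS=16 RO=17 EX=18 WR=19  [struct: INT busy until I4 writes@15]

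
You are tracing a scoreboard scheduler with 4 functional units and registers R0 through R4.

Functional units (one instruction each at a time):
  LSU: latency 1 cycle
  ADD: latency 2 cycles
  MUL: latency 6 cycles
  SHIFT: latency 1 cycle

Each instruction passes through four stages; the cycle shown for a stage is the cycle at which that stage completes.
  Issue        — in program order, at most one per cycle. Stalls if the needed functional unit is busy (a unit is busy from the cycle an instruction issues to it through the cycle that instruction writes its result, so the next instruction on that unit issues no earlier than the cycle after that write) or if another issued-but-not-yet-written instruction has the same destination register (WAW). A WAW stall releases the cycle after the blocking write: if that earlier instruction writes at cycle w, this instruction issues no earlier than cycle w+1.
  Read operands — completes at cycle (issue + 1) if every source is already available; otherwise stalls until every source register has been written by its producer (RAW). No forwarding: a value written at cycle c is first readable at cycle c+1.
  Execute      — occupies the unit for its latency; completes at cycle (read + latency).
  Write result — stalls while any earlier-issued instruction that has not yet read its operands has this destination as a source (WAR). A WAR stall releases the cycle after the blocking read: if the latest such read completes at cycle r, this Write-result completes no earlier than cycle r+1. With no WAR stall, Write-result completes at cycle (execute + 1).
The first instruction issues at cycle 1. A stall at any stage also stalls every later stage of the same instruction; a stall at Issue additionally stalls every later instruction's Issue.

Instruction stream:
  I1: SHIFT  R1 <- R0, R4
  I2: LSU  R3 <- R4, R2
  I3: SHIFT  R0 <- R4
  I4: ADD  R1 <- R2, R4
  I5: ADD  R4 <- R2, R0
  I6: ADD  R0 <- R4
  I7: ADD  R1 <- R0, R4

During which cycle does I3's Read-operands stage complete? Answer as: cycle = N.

cycle = 6

[1] I1 issues→SHIFT
[2] I1 reads · I2 issues→LSU
[3] I1 exec-done · I2 reads
[4] I1 writes R1 · I2 exec-done
[5] I2 writes R3 · I3 issues→SHIFT
[6] I3 reads · I4 issues→ADD
[7] I3 exec-done · I4 reads
[8] I3 writes R0
[9] I4 exec-done
[10] I4 writes R1
[11] I5 issues→ADD
[12] I5 reads
[14] I5 exec-done
[15] I5 writes R4
[16] I6 issues→ADD
[17] I6 reads
[19] I6 exec-done
[20] I6 writes R0
[21] I7 issues→ADD
[22] I7 reads
[24] I7 exec-done
[25] I7 writes R1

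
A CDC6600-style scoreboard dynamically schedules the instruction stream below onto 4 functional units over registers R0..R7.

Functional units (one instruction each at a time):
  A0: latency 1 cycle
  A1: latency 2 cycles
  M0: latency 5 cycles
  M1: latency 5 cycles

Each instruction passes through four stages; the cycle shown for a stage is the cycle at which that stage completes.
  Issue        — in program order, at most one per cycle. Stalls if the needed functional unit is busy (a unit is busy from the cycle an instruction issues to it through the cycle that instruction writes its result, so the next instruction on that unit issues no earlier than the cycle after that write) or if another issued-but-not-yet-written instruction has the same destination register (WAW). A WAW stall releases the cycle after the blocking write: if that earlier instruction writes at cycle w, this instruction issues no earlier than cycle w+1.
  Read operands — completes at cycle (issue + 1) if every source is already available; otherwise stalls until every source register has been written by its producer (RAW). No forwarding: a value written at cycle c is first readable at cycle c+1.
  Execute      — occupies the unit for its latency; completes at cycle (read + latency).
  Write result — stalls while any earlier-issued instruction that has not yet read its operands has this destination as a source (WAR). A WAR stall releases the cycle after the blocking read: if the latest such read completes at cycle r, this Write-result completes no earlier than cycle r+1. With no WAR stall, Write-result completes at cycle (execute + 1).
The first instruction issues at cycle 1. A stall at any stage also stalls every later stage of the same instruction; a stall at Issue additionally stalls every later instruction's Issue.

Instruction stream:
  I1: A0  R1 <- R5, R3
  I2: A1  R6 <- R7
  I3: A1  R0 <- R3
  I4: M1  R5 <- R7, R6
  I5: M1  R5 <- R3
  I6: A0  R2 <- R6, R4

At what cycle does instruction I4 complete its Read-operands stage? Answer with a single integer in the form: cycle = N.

I1: IS=1 RO=2 EX=3 WR=4
I2: IS=2 RO=3 EX=5 WR=6
I3: IS=7 RO=8 EX=10 WR=11  [struct: A1 busy until I2 writes@6]
I4: IS=8 RO=9 EX=14 WR=15
I5: IS=16 RO=17 EX=22 WR=23  [struct: M1 busy until I4 writes@15]
I6: IS=17 RO=18 EX=19 WR=20

cycle = 9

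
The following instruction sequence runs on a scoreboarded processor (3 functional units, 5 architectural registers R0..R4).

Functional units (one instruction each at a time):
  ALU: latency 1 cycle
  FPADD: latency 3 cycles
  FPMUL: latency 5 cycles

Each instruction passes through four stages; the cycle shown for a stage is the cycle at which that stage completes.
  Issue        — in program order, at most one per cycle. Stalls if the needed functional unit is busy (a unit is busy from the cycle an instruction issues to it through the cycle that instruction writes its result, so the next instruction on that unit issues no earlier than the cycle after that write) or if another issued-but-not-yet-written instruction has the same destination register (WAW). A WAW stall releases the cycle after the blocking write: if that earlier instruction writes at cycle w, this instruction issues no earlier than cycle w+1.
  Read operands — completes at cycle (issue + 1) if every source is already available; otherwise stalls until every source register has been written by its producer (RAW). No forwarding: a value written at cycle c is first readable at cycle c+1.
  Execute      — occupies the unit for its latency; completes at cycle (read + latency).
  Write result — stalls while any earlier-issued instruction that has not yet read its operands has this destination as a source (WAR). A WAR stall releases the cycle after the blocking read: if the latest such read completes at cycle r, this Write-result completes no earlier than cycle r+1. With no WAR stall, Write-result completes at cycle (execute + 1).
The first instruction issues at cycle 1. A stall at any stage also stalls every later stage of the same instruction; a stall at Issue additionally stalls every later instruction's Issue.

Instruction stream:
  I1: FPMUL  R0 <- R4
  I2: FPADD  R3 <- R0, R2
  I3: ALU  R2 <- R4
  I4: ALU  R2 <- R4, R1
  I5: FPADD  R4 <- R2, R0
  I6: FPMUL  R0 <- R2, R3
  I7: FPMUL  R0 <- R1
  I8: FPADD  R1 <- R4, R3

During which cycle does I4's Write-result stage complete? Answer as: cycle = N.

cycle = 14

c1: I1 issues→FPMUL
c2: I1 reads; I2 issues→FPADD
c3: I3 issues→ALU
c4: I3 reads
c5: I3 exec-done
c7: I1 exec-done
c8: I1 writes R0
c9: I2 reads
c10: I3 writes R2
c11: I4 issues→ALU
c12: I2 exec-done; I4 reads
c13: I2 writes R3; I4 exec-done
c14: I4 writes R2; I5 issues→FPADD
c15: I5 reads; I6 issues→FPMUL
c16: I6 reads
c18: I5 exec-done
c19: I5 writes R4
c21: I6 exec-done
c22: I6 writes R0
c23: I7 issues→FPMUL
c24: I7 reads; I8 issues→FPADD
c25: I8 reads
c28: I8 exec-done
c29: I7 exec-done; I8 writes R1
c30: I7 writes R0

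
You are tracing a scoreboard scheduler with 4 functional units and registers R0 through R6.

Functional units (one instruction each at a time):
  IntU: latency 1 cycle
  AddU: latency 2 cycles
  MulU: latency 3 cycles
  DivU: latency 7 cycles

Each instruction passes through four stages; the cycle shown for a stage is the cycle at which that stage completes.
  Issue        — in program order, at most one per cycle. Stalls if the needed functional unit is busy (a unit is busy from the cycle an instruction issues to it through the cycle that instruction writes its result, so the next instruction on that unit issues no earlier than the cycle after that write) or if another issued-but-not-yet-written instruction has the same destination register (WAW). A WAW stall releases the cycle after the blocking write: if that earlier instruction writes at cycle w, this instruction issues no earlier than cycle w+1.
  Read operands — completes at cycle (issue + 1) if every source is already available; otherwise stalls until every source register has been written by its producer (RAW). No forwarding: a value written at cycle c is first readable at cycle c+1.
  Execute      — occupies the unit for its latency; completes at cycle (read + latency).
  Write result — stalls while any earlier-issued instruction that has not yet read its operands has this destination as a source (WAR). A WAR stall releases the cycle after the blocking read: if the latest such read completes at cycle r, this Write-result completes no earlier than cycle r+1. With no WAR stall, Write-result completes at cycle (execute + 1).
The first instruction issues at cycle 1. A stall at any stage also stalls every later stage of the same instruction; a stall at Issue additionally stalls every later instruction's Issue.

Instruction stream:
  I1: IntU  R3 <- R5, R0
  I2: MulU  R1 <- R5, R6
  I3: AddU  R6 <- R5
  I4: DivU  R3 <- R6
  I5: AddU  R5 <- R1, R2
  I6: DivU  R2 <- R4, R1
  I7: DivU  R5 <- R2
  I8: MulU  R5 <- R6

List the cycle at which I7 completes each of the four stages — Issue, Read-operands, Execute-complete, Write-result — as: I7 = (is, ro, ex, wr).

t=1  I1 issues→IntU
t=2  I1 reads, I2 issues→MulU
t=3  I1 exec-done, I2 reads, I3 issues→AddU
t=4  I1 writes R3, I3 reads
t=5  I4 issues→DivU
t=6  I2 exec-done, I3 exec-done
t=7  I2 writes R1, I3 writes R6
t=8  I4 reads, I5 issues→AddU
t=9  I5 reads
t=11  I5 exec-done
t=12  I5 writes R5
t=15  I4 exec-done
t=16  I4 writes R3
t=17  I6 issues→DivU
t=18  I6 reads
t=25  I6 exec-done
t=26  I6 writes R2
t=27  I7 issues→DivU
t=28  I7 reads
t=35  I7 exec-done
t=36  I7 writes R5
t=37  I8 issues→MulU
t=38  I8 reads
t=41  I8 exec-done
t=42  I8 writes R5

I7 = (27, 28, 35, 36)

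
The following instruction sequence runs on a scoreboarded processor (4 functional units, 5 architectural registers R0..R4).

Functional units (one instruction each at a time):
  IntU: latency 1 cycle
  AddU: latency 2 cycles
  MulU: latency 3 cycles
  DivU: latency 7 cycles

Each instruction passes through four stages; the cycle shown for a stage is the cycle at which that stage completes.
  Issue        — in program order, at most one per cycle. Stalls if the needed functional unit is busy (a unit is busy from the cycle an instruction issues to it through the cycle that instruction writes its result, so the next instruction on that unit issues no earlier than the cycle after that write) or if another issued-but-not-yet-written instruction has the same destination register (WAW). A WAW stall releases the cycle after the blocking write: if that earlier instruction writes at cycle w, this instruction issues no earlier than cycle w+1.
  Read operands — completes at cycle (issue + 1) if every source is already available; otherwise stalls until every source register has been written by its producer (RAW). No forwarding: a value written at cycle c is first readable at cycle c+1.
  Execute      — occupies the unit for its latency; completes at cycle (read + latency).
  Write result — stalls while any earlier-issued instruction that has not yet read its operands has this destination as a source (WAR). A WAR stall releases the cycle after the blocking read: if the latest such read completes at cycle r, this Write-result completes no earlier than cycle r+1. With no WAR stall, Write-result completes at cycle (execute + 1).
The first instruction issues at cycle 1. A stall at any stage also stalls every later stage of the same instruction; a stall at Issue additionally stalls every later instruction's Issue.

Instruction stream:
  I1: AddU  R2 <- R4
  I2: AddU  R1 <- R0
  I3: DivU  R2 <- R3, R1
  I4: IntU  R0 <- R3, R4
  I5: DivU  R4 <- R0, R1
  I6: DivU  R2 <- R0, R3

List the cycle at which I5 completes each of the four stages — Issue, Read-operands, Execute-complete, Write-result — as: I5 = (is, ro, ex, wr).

t=1  issue I1 (AddU)
t=2  I1 read-ops
t=4  I1 finished on AddU
t=5  I1→R2
t=6  issue I2 (AddU)
t=7  I2 read-ops; issue I3 (DivU)
t=8  issue I4 (IntU)
t=9  I2 finished on AddU; I4 read-ops
t=10  I2→R1; I4 finished on IntU
t=11  I3 read-ops; I4→R0
t=18  I3 finished on DivU
t=19  I3→R2
t=20  issue I5 (DivU)
t=21  I5 read-ops
t=28  I5 finished on DivU
t=29  I5→R4
t=30  issue I6 (DivU)
t=31  I6 read-ops
t=38  I6 finished on DivU
t=39  I6→R2

I5 = (20, 21, 28, 29)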